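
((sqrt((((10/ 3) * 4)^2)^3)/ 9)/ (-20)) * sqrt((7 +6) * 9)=-3200 * sqrt(13)/ 81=-142.44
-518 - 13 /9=-4675 /9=-519.44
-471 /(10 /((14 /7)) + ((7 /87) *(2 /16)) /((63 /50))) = -1475172 /15685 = -94.05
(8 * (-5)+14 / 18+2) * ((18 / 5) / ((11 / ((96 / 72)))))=-536 / 33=-16.24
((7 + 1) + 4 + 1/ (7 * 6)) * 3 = 505/ 14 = 36.07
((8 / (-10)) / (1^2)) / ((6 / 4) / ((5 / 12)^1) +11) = -0.05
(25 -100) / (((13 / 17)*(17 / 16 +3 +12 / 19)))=-387600 / 18551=-20.89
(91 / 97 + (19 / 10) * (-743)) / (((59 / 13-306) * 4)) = 1.17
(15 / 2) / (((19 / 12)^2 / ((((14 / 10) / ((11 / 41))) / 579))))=20664 / 766403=0.03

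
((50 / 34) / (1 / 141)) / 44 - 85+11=-51827 / 748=-69.29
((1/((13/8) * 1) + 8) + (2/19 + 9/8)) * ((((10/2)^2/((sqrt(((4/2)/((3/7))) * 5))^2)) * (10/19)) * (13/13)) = 1459125/262808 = 5.55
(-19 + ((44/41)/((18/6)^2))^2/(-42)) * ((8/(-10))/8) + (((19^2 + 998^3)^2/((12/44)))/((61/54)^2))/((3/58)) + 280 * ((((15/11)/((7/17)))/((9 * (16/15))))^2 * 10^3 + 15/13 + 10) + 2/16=36745993434622115411291650990085399/669453491626920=54889538846561583943.71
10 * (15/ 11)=150/ 11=13.64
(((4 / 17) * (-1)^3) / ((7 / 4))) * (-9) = 144 / 119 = 1.21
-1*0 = 0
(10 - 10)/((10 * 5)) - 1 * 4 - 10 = -14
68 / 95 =0.72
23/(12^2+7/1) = 23/151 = 0.15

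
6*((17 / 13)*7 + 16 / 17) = 13386 / 221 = 60.57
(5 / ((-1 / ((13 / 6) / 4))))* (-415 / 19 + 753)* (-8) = 902980 / 57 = 15841.75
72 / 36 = 2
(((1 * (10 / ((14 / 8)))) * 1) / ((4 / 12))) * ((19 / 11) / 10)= 228 / 77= 2.96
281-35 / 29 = 8114 / 29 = 279.79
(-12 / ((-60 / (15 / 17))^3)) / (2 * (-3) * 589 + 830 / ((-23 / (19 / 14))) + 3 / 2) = -483 / 45326748440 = -0.00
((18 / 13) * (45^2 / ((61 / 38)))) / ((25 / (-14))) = -775656 / 793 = -978.13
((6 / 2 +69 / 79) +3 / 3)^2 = 148225 / 6241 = 23.75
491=491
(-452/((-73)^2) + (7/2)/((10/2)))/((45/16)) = 262264/1199025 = 0.22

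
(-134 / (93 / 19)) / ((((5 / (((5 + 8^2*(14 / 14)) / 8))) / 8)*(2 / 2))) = -58558 / 155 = -377.79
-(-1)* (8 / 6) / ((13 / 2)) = 8 / 39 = 0.21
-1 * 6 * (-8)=48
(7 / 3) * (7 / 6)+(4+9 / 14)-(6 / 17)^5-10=-236186150 / 89450991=-2.64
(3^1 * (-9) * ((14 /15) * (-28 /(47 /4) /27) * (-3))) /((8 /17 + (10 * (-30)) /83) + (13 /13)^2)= 2212448 /710875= 3.11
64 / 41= 1.56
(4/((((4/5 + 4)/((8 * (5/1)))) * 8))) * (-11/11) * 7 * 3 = -175/2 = -87.50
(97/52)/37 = 97/1924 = 0.05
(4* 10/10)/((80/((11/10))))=11/200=0.06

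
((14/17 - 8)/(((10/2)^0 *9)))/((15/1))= -122/2295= -0.05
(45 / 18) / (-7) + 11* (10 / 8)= 375 / 28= 13.39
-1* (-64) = 64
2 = 2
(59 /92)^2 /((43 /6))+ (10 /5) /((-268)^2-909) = 740929297 /12904828040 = 0.06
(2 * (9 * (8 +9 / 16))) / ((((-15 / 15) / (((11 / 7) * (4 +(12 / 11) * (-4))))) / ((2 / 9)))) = 137 / 7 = 19.57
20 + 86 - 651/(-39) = 1595/13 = 122.69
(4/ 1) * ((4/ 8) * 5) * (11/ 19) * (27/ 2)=1485/ 19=78.16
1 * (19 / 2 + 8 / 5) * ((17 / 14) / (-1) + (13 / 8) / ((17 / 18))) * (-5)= -26751 / 952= -28.10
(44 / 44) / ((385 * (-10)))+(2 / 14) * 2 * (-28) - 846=-3287901 / 3850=-854.00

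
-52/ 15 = -3.47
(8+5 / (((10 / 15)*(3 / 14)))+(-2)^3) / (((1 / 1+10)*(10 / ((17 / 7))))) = 17 / 22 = 0.77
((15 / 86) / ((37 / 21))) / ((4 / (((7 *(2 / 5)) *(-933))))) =-411453 / 6364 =-64.65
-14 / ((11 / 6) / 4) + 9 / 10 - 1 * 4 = -3701 / 110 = -33.65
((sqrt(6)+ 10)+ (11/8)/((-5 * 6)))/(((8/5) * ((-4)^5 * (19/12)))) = -2389/622592 - 15 * sqrt(6)/38912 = -0.00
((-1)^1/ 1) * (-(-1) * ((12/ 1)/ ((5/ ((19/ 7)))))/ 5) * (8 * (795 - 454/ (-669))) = -323643872/ 39025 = -8293.24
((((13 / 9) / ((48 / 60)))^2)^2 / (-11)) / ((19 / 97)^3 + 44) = -0.02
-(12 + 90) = -102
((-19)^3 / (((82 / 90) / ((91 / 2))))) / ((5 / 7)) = -479544.48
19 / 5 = 3.80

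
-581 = -581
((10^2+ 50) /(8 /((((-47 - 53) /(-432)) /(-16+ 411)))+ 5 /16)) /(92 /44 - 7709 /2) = -0.00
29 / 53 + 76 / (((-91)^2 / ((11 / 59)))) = 14213099 / 25894687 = 0.55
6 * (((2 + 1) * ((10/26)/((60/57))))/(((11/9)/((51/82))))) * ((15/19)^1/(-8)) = -61965/187616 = -0.33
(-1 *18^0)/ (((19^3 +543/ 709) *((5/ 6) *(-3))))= 0.00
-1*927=-927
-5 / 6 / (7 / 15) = -25 / 14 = -1.79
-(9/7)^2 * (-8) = 648/49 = 13.22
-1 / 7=-0.14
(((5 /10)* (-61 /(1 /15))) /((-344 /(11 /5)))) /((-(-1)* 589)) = 2013 /405232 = 0.00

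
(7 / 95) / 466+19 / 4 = 420579 / 88540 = 4.75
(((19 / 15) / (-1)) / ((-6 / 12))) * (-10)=-25.33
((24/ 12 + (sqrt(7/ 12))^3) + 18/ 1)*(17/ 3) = 119*sqrt(21)/ 216 + 340/ 3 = 115.86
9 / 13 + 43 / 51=1.54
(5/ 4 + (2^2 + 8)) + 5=73/ 4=18.25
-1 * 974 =-974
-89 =-89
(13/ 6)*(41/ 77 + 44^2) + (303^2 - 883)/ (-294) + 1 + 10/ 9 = 37727773/ 9702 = 3888.66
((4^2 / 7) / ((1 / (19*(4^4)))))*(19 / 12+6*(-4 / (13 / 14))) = -73640960 / 273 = -269747.11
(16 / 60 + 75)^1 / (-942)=-1129 / 14130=-0.08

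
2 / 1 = 2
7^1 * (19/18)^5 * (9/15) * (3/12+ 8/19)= 15508199/4199040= 3.69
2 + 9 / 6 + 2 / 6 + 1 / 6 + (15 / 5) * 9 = 31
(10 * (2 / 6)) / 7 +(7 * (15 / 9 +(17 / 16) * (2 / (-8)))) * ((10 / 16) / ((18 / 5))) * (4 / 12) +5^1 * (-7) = -19715275 / 580608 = -33.96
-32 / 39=-0.82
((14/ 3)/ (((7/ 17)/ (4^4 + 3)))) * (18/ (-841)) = -62.83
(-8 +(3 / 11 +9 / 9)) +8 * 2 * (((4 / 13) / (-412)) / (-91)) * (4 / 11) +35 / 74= -620328523 / 99185086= -6.25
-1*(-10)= 10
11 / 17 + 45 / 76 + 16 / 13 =41485 / 16796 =2.47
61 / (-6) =-61 / 6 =-10.17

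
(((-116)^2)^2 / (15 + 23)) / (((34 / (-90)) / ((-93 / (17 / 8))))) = 3031010288640 / 5491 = 551996046.01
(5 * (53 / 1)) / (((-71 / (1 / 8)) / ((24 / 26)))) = -795 / 1846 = -0.43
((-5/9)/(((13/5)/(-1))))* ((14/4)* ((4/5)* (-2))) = -140/117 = -1.20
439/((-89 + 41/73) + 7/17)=-544799/109241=-4.99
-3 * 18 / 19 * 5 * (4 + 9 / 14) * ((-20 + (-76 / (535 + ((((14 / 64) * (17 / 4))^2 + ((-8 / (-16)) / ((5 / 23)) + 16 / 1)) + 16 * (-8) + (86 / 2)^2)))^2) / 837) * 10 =2257847208532643065000 / 143224976045530910083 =15.76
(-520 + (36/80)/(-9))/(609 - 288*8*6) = 3467/88100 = 0.04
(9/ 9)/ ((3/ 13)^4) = 28561/ 81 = 352.60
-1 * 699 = -699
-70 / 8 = -35 / 4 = -8.75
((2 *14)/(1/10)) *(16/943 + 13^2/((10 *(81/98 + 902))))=833680008/83433811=9.99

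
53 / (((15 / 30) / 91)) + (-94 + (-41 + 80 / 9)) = 85679 / 9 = 9519.89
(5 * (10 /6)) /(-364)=-25 /1092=-0.02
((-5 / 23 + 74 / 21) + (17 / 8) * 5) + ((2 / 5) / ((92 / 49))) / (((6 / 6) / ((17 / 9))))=830789 / 57960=14.33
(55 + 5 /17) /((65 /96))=81.67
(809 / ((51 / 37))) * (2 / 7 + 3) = 688459 / 357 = 1928.46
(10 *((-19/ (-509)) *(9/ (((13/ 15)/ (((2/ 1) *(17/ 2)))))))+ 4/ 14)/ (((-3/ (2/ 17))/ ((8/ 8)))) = -6131168/ 2362269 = -2.60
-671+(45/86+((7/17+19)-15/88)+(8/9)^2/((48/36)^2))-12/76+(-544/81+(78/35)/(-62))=-70647505028983/107415859320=-657.70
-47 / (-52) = 47 / 52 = 0.90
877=877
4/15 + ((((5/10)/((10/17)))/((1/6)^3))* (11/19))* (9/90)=15527/1425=10.90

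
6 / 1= 6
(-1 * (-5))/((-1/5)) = -25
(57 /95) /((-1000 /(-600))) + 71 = 1784 /25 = 71.36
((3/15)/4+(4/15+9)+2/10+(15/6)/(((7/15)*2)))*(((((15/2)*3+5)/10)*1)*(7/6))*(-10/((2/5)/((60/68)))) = -704275/816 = -863.08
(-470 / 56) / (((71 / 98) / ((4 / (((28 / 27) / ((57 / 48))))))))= -120555 / 2272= -53.06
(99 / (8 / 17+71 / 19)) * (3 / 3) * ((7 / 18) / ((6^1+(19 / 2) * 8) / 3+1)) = 1463 / 4530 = 0.32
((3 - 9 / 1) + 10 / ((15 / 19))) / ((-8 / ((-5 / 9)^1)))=25 / 54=0.46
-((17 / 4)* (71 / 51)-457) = 5413 / 12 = 451.08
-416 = -416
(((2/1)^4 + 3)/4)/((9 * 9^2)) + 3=8767/2916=3.01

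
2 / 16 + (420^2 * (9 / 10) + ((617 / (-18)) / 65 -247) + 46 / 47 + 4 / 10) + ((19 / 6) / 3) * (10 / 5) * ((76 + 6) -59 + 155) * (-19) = 11098756241 / 73320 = 151374.20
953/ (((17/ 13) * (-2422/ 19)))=-235391/ 41174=-5.72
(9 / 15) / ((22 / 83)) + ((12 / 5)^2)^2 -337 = -4146433 / 13750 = -301.56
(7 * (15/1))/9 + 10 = 65/3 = 21.67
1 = 1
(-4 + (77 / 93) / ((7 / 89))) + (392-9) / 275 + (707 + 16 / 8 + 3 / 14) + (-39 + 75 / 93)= 7841761 / 11550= 678.94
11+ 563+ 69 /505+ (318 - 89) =803.14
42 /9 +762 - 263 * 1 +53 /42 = 7069 /14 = 504.93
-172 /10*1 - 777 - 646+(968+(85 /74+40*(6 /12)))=-166889 /370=-451.05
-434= -434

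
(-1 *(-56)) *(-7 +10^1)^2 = 504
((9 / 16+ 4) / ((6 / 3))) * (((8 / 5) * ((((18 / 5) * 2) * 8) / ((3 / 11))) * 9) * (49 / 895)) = 8498952 / 22375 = 379.84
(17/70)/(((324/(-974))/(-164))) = 339439/2835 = 119.73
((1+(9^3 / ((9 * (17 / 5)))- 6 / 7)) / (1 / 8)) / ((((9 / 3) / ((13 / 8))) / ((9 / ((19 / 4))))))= 444912 / 2261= 196.78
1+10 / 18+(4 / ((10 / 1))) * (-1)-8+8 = 52 / 45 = 1.16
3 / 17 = 0.18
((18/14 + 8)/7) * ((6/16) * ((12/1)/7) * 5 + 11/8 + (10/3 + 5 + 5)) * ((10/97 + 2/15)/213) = 0.03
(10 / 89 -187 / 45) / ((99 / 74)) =-1198282 / 396495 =-3.02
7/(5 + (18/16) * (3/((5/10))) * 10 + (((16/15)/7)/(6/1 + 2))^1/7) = 10290/106579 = 0.10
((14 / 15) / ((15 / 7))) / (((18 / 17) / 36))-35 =-4543 / 225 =-20.19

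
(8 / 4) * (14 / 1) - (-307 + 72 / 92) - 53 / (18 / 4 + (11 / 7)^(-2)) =8829471 / 27301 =323.41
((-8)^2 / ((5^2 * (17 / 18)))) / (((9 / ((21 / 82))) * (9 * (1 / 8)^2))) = 28672 / 52275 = 0.55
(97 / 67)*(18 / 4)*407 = 355311 / 134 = 2651.57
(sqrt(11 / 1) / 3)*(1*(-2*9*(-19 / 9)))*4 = 152*sqrt(11) / 3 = 168.04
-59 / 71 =-0.83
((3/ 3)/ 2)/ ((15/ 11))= 11/ 30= 0.37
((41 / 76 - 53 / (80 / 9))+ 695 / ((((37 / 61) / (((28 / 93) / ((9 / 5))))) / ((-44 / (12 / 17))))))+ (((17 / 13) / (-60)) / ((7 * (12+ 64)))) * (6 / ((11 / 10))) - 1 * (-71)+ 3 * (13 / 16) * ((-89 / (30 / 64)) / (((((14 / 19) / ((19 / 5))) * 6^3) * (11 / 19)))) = -1201546259445101 / 100971327600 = -11899.88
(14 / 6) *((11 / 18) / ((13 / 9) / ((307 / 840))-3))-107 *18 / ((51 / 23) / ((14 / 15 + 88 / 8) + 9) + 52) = -210680935141 / 5940413874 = -35.47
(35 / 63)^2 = 25 / 81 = 0.31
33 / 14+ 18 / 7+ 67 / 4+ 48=1951 / 28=69.68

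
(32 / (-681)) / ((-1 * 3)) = 32 / 2043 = 0.02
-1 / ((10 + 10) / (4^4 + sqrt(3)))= -64 / 5 - sqrt(3) / 20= -12.89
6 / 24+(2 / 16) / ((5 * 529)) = 0.25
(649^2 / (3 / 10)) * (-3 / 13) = -4212010 / 13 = -324000.77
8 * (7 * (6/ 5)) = 336/ 5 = 67.20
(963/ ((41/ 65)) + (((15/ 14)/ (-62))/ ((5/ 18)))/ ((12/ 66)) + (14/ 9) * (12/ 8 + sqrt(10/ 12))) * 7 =49 * sqrt(30)/ 27 + 163209965/ 15252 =10710.83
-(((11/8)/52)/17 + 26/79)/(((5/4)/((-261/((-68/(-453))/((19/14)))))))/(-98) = -415007170407/65154194560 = -6.37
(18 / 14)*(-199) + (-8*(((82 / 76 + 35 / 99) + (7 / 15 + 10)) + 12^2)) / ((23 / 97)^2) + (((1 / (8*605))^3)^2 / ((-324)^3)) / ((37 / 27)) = -945920075439883967131042769220403270357 / 42155328059194736905443606528000000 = -22438.92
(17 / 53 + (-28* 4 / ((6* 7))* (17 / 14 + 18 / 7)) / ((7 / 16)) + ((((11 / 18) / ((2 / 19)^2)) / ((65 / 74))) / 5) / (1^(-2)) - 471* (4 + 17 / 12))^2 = 1514349478965580111009 / 230810537002500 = 6561006.70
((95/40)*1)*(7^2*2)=931/4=232.75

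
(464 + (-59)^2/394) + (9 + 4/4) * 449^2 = 794494237/394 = 2016482.84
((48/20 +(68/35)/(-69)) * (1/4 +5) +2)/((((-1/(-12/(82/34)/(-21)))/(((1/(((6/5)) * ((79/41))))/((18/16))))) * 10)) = -75344/572355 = -0.13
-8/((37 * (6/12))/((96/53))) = -1536/1961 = -0.78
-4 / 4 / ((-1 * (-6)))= -1 / 6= -0.17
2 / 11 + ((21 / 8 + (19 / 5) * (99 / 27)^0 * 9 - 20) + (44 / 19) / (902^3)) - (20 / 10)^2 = 82436890567 / 6337975160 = 13.01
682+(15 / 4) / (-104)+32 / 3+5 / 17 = 14701091 / 21216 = 692.92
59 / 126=0.47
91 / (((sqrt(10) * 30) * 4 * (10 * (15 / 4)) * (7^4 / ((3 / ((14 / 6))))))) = 13 * sqrt(10) / 12005000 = 0.00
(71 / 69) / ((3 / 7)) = 497 / 207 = 2.40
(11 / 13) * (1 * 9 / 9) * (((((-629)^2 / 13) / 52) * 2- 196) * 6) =10869969 / 2197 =4947.64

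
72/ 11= 6.55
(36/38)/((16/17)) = 153/152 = 1.01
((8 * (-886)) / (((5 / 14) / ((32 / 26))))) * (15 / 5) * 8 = -38105088 / 65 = -586232.12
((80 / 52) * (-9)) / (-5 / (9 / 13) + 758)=-0.02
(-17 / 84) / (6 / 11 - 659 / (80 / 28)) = 935 / 1063083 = 0.00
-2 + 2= 0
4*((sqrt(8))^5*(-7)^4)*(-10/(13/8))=-98344960*sqrt(2)/13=-10698521.25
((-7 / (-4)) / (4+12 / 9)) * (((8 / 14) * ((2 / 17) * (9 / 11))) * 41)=1107 / 1496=0.74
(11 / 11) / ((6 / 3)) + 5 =11 / 2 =5.50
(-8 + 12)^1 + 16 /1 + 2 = 22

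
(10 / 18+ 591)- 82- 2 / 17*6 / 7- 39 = 503857 / 1071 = 470.45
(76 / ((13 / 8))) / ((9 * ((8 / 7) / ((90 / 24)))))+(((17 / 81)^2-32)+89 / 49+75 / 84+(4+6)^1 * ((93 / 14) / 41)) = -7248448741 / 685414548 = -10.58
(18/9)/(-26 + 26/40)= -40/507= -0.08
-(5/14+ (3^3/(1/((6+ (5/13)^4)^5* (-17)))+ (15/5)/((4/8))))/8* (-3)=-2901281203543031460874675373511/2128555942786649537145712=-1363027.93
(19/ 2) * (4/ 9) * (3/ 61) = 38/ 183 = 0.21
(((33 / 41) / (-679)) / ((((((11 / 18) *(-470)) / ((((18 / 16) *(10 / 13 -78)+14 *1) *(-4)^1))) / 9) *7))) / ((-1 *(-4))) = 92097 / 238134806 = 0.00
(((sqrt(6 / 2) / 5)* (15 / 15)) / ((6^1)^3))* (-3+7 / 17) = -11* sqrt(3) / 4590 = -0.00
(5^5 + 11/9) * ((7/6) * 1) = 98476/27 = 3647.26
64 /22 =32 /11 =2.91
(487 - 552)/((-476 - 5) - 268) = 65/749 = 0.09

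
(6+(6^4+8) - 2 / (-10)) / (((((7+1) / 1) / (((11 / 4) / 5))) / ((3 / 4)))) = 67.56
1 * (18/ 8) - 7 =-19/ 4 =-4.75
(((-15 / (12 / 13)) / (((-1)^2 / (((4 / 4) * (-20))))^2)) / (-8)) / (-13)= -125 / 2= -62.50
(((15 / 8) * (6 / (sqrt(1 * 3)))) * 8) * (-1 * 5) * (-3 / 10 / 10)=9 * sqrt(3) / 2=7.79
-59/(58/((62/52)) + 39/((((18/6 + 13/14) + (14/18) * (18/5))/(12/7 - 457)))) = 287153/12606854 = 0.02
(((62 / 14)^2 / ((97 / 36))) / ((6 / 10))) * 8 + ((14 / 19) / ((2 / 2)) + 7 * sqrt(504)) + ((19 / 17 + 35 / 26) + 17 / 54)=54191043614 / 538861869 + 42 * sqrt(14)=257.72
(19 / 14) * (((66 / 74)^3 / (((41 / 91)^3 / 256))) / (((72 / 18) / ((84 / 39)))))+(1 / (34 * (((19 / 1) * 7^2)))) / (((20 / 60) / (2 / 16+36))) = 75466968213284751 / 52002761432048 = 1451.21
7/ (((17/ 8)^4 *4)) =7168/ 83521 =0.09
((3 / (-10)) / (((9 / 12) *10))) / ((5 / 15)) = -3 / 25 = -0.12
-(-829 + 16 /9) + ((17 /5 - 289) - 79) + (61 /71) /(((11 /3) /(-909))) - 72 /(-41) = 362233403 /1440945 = 251.39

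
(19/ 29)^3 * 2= 13718/ 24389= 0.56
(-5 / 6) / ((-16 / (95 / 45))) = 95 / 864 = 0.11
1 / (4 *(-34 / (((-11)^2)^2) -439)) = -14641 / 25709732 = -0.00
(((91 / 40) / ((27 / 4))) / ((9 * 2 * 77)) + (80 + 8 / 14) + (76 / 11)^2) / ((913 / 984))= 43309641602 / 313190955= 138.29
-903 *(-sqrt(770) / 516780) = 301 *sqrt(770) / 172260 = 0.05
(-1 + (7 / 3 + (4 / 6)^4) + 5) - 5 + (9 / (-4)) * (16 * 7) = -20288 / 81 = -250.47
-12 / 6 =-2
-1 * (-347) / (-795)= -0.44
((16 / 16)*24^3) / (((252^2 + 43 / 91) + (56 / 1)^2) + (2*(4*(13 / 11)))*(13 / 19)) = 87639552 / 422519393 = 0.21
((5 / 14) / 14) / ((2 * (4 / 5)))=25 / 1568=0.02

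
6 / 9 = 2 / 3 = 0.67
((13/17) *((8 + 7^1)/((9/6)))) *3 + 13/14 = 5681/238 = 23.87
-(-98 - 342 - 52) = 492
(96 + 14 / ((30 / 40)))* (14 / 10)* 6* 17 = 81872 / 5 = 16374.40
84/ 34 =42/ 17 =2.47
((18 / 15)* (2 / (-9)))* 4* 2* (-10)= 64 / 3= 21.33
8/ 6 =4/ 3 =1.33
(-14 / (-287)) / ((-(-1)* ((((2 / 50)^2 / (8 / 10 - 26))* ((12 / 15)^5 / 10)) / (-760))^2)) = 136643314361572265625 / 20992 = 6509304228352337.35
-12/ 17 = -0.71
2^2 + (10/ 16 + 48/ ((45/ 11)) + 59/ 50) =10523/ 600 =17.54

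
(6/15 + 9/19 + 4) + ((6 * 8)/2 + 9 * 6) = 7873/95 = 82.87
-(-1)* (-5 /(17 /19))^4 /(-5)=-16290125 /83521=-195.04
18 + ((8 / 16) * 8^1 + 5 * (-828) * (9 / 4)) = -9293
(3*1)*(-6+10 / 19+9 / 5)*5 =-1047 / 19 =-55.11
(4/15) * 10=8/3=2.67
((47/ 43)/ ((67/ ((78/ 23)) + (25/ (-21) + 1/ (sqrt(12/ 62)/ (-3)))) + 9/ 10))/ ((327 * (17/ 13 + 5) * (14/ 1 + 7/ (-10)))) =90351625 * sqrt(186)/ 1507637678007387 + 3517557550/ 1507637678007387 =0.00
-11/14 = -0.79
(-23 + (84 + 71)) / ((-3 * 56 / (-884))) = 4862 / 7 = 694.57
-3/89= -0.03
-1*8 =-8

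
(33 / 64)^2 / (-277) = -1089 / 1134592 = -0.00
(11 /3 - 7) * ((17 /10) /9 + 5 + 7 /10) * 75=-13250 /9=-1472.22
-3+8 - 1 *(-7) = 12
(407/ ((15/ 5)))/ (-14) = -407/ 42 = -9.69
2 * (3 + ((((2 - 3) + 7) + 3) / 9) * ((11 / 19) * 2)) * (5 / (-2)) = -395 / 19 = -20.79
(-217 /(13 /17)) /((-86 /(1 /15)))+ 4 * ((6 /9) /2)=8683 /5590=1.55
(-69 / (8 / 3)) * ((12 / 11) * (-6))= 1863 / 11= 169.36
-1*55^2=-3025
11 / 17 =0.65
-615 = -615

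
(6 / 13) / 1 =6 / 13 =0.46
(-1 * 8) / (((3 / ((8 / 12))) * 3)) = -16 / 27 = -0.59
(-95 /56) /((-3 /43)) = 24.32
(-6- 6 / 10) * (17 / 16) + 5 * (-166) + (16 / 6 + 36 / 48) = -200063 / 240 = -833.60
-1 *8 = -8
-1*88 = -88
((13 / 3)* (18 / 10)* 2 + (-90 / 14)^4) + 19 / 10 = 8285285 / 4802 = 1725.38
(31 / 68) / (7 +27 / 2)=31 / 1394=0.02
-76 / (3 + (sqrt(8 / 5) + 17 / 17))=-190 / 9 + 19* sqrt(10) / 9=-14.44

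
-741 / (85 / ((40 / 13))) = -456 / 17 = -26.82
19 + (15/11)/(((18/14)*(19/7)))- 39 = -12295/627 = -19.61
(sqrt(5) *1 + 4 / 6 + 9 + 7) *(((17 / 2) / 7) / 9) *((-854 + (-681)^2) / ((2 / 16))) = 31477676 *sqrt(5) / 63 + 1573883800 / 189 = 9444669.15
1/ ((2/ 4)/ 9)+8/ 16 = 37/ 2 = 18.50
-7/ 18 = -0.39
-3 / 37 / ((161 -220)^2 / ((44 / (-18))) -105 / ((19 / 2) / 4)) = 418 / 7569349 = 0.00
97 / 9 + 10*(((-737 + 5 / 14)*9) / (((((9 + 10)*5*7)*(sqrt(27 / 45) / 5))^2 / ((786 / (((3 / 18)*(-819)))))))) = 4740693721 / 101411037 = 46.75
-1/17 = -0.06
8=8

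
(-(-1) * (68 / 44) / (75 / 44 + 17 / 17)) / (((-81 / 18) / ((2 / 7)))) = -0.04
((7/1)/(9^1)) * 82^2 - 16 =46924/9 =5213.78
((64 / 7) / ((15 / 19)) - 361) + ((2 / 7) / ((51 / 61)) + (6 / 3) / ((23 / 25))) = -4747373 / 13685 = -346.90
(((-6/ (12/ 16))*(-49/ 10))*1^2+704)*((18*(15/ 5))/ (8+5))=200664/ 65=3087.14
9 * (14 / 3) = 42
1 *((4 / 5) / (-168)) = -1 / 210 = -0.00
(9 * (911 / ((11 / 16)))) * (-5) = -655920 / 11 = -59629.09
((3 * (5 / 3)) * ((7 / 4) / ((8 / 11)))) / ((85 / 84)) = 1617 / 136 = 11.89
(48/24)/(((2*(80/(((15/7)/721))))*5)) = 3/403760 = 0.00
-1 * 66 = -66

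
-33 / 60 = -0.55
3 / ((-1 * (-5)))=3 / 5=0.60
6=6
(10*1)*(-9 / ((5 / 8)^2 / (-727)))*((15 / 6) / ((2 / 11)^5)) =2107513386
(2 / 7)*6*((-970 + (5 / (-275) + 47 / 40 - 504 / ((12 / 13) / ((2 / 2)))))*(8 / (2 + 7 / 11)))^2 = 5331162887532 / 147175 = 36223291.24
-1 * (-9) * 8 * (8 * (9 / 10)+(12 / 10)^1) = 3024 / 5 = 604.80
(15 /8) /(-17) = -15 /136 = -0.11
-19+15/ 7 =-118/ 7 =-16.86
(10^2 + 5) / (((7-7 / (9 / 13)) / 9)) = -1215 / 4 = -303.75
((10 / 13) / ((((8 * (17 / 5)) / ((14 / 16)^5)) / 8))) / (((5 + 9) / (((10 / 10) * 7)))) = 420175 / 7241728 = 0.06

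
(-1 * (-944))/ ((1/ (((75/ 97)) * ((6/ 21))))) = 141600/ 679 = 208.54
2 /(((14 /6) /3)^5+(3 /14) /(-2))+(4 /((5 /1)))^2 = 87363784 /7336225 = 11.91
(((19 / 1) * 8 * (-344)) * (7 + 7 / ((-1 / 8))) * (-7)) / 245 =-73203.20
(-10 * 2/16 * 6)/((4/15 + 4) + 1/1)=-225/158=-1.42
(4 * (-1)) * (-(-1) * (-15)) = 60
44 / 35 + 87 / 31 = 4409 / 1085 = 4.06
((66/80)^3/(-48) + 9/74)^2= 0.01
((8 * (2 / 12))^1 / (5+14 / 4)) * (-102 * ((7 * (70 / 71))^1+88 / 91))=-813408 / 6461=-125.90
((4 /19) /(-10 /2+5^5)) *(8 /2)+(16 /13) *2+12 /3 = 23941 /3705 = 6.46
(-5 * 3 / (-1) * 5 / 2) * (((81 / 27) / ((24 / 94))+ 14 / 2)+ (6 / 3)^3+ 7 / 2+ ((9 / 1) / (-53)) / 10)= 480705 / 424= 1133.74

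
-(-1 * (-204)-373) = 169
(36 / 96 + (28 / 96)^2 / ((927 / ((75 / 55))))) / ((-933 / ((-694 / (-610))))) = -254846863 / 557128186560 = -0.00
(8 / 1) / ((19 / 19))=8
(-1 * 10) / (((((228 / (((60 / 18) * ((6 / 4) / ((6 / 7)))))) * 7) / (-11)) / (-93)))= -8525 / 228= -37.39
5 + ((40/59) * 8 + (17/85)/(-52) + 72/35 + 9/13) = 1414123/107380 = 13.17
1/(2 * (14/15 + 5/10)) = 15/43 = 0.35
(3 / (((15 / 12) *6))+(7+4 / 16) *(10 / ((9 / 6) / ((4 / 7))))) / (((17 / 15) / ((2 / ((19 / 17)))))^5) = 4766040000 / 17332693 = 274.97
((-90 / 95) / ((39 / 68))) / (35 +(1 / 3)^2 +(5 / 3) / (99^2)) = -11996424 / 254997119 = -0.05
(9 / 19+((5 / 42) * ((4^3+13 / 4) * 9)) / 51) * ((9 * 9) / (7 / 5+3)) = 13819815 / 397936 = 34.73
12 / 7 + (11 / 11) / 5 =67 / 35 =1.91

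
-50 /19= -2.63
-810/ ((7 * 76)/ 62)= -12555/ 133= -94.40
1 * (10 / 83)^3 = 0.00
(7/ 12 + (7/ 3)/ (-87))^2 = 337561/ 1089936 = 0.31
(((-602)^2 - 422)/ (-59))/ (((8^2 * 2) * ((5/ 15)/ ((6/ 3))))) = -542973/ 1888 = -287.59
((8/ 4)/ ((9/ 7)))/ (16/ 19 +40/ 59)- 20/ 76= 110753/ 145692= 0.76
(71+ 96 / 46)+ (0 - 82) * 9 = -15293 / 23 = -664.91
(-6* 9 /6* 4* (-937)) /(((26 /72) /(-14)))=-17000928 /13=-1307763.69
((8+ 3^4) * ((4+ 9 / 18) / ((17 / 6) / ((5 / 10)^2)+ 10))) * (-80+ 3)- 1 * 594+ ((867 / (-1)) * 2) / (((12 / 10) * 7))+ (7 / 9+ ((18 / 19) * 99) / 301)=-14790007465 / 6588288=-2244.89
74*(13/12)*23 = 11063/6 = 1843.83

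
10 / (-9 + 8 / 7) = -14 / 11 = -1.27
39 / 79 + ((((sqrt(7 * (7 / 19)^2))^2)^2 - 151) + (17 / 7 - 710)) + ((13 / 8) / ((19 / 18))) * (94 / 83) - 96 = -951.43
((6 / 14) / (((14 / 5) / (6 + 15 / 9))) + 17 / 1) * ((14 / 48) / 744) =1781 / 249984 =0.01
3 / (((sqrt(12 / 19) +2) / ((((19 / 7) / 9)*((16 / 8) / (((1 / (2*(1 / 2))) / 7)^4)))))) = 123823 / 48 - 6517*sqrt(57) / 48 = 1554.60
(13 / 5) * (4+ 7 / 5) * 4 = 1404 / 25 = 56.16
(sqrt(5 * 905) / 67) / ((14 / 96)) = 240 * sqrt(181) / 469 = 6.88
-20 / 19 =-1.05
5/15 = 1/3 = 0.33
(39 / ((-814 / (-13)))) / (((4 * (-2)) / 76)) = -9633 / 1628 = -5.92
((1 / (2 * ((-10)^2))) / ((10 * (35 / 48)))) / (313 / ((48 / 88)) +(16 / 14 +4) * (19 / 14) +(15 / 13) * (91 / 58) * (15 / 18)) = 7308 / 6206091875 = 0.00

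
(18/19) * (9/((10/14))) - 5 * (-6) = 3984/95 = 41.94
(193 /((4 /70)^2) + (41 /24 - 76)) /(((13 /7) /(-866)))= -4294220777 /156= -27527056.26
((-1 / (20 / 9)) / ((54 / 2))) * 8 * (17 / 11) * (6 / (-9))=68 / 495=0.14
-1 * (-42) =42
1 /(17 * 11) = 1 /187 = 0.01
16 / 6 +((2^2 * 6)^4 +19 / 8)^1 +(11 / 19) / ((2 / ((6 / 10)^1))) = 756461171 / 2280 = 331781.22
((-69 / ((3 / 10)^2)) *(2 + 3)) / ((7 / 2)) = -23000 / 21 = -1095.24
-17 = -17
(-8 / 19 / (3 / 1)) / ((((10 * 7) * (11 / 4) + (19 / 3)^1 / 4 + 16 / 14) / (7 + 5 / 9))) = -15232 / 2804229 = -0.01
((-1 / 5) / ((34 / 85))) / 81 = -1 / 162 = -0.01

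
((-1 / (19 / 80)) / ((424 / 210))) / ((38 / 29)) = -30450 / 19133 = -1.59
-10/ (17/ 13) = -130/ 17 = -7.65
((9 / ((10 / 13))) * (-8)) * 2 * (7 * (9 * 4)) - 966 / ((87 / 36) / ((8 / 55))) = -75335904 / 1595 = -47232.54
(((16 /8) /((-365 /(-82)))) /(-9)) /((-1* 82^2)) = 1 /134685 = 0.00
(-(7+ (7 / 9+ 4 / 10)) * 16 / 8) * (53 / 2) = -19504 / 45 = -433.42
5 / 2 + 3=11 / 2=5.50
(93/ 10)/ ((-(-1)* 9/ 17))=527/ 30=17.57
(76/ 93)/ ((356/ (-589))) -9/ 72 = -3155/ 2136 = -1.48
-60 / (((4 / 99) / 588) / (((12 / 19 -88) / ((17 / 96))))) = 139149964800 / 323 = 430804844.58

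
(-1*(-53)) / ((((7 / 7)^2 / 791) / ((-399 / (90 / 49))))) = -273212191 / 30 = -9107073.03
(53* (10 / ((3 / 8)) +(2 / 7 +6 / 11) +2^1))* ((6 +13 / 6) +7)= 2347423 / 99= 23711.34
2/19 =0.11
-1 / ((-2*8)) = 1 / 16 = 0.06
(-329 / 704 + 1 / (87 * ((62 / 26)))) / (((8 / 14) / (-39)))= 79912651 / 2531584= 31.57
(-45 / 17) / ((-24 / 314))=2355 / 68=34.63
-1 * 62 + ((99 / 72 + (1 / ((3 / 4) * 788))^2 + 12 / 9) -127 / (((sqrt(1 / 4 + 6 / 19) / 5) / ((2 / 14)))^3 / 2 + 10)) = -183453296825986200547 / 2546720547740645112 + 71178674000 * sqrt(817) / 2734246080957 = -71.29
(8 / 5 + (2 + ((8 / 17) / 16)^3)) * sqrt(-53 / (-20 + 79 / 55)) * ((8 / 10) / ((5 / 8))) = 2829908 * sqrt(2976215) / 627021625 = 7.79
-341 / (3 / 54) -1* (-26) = -6112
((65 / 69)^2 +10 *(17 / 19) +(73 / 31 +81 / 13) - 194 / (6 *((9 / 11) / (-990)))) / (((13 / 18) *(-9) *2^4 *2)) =-188.18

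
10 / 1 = 10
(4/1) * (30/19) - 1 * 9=-51/19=-2.68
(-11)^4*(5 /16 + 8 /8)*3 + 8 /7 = 6456809 /112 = 57650.08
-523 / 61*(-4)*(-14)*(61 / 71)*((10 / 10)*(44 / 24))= -161084 / 213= -756.26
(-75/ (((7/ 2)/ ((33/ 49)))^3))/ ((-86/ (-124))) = -1336856400/ 1735205101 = -0.77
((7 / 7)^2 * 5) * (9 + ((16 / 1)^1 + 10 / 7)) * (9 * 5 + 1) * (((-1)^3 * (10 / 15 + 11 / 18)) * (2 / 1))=-978650 / 63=-15534.13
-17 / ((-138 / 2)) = 17 / 69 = 0.25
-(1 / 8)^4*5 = -5 / 4096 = -0.00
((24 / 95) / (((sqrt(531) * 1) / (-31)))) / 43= -248 * sqrt(59) / 241015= -0.01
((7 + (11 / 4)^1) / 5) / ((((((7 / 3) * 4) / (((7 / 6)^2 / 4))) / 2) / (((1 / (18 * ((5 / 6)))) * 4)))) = 91 / 2400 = 0.04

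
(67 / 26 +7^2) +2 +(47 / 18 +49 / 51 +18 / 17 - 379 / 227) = 25527094 / 451503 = 56.54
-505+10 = -495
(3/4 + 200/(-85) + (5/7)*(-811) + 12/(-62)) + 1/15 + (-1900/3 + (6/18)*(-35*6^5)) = -20348748779/221340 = -91934.35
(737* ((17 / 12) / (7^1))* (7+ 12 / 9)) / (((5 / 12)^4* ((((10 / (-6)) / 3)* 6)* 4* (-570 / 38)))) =902088 / 4375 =206.19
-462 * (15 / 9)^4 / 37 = -96250 / 999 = -96.35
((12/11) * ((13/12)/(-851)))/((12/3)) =-13/37444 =-0.00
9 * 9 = 81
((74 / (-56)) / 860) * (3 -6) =0.00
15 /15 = 1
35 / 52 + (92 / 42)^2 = 125467 / 22932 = 5.47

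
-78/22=-39/11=-3.55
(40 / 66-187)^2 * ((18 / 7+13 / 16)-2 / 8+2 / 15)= 18879565699 / 166320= 113513.50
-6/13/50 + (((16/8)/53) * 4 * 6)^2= 740373/912925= 0.81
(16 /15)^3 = 4096 /3375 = 1.21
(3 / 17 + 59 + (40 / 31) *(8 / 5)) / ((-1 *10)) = -16137 / 2635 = -6.12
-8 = -8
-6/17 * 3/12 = -3/34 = -0.09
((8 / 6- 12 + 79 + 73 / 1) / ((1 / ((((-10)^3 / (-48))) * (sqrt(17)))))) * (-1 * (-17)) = 450500 * sqrt(17) / 9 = 206384.34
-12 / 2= -6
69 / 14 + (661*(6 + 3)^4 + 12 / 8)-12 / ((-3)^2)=91073348 / 21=4336826.10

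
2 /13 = 0.15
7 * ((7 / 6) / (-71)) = -0.12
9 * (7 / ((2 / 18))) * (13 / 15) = 2457 / 5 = 491.40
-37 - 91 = -128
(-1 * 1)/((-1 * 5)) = 1/5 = 0.20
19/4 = 4.75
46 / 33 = 1.39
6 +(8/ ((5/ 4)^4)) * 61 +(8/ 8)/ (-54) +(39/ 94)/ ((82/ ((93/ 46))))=1231828132933/ 5983335000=205.88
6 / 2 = 3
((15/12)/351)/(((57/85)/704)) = 74800/20007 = 3.74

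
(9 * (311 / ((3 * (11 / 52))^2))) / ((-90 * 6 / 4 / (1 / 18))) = -420472 / 147015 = -2.86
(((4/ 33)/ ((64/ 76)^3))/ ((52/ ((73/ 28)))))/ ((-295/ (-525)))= 0.02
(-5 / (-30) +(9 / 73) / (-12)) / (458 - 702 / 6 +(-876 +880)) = 137 / 302220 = 0.00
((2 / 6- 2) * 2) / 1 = -3.33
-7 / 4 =-1.75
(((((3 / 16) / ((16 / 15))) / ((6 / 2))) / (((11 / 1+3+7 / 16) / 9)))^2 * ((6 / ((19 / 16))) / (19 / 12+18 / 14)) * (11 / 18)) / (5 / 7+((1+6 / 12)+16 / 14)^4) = 308700 / 10642415641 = 0.00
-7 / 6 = -1.17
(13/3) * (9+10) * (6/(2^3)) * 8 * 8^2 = 31616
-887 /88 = -10.08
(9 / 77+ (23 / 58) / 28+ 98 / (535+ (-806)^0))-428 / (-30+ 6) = 65160551 / 3590664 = 18.15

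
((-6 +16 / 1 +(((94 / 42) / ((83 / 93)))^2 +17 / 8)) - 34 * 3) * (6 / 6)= -225723567 / 2700488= -83.59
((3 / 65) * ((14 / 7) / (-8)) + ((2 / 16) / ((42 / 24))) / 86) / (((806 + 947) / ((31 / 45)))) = -12989 / 3086770050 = -0.00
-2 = -2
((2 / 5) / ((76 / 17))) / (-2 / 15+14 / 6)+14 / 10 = 3011 / 2090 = 1.44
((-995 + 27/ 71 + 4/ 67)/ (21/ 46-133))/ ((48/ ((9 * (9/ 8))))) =1469013381/ 928109728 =1.58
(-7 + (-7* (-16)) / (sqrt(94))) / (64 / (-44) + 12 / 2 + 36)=-77 / 446 + 308* sqrt(94) / 10481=0.11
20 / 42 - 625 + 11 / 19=-248954 / 399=-623.94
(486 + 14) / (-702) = -250 / 351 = -0.71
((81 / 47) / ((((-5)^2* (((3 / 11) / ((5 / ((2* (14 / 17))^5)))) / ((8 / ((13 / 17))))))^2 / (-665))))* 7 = -12055036710520984851 / 3751101590978560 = -3213.73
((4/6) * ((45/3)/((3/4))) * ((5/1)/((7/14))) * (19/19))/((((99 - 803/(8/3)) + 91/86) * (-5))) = 27520/207501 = 0.13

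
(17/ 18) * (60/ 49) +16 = 2522/ 147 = 17.16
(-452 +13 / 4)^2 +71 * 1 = 3223161 / 16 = 201447.56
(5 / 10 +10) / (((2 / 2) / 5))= 105 / 2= 52.50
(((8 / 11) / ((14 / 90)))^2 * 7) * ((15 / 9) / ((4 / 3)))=162000 / 847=191.26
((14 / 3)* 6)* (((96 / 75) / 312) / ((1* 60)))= 28 / 14625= 0.00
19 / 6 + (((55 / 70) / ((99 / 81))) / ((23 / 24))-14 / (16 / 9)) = -15601 / 3864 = -4.04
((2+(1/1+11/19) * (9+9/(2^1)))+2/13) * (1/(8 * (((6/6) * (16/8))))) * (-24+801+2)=237677/208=1142.68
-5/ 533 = -0.01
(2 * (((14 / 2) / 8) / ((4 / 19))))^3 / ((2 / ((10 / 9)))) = 11763185 / 36864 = 319.10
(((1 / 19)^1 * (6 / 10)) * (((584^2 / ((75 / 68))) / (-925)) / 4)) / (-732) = 1449488 / 402028125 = 0.00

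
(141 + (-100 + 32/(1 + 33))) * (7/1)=4991/17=293.59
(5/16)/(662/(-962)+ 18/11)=26455/80272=0.33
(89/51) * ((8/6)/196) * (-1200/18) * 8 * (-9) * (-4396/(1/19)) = -1699116800/357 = -4759430.81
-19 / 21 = -0.90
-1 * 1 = -1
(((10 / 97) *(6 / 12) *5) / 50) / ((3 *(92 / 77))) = 77 / 53544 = 0.00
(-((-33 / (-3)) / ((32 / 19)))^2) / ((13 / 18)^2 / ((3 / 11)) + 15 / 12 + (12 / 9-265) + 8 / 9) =10614483 / 64600576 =0.16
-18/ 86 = -9/ 43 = -0.21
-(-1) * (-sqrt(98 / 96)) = -7 * sqrt(3) / 12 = -1.01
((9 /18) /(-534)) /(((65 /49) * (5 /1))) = -49 /347100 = -0.00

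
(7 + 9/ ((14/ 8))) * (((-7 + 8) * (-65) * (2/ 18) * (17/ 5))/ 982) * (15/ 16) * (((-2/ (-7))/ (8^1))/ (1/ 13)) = -1221025/ 9238656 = -0.13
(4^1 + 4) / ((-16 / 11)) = -11 / 2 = -5.50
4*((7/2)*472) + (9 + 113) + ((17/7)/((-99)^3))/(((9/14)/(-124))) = 58771014646/8732691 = 6730.00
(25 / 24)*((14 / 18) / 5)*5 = 175 / 216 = 0.81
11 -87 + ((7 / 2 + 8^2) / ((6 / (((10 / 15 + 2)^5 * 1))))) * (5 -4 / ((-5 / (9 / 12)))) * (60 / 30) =456700 / 27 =16914.81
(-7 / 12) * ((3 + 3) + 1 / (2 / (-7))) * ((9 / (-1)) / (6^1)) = 35 / 16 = 2.19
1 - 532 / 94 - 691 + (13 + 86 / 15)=-477233 / 705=-676.93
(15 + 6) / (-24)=-7 / 8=-0.88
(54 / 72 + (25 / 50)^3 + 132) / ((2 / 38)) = 20197 / 8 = 2524.62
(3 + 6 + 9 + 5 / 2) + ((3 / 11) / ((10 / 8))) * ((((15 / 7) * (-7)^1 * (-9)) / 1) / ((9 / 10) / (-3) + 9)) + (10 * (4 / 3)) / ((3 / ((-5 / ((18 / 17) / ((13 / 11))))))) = -47441 / 51678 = -0.92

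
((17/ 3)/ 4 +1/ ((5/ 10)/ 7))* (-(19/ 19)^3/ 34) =-185/ 408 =-0.45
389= 389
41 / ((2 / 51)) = 2091 / 2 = 1045.50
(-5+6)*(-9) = -9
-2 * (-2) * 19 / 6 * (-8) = -101.33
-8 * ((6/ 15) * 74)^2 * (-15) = 525696/ 5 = 105139.20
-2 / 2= -1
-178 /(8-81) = 178 /73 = 2.44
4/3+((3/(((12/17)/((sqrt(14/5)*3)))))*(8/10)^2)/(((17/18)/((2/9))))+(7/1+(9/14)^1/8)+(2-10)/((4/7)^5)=-330331/2688+48*sqrt(70)/125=-119.68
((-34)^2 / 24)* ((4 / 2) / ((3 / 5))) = 1445 / 9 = 160.56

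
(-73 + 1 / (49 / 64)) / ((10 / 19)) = -136.22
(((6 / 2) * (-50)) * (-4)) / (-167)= -600 / 167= -3.59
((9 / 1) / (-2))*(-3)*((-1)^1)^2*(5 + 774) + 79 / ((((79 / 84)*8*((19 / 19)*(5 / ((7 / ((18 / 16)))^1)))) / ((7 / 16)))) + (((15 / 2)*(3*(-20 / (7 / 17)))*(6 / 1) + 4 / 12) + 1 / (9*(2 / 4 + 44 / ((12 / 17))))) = 627882847 / 158340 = 3965.41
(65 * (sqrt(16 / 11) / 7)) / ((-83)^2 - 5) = 65 * sqrt(11) / 132517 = 0.00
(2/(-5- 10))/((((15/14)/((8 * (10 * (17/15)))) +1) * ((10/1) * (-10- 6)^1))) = 238/288975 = 0.00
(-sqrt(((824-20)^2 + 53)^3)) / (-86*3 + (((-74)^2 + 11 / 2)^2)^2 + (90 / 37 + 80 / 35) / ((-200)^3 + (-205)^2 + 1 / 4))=-85276624030230864*sqrt(646469) / 119091281526824578748220545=-0.00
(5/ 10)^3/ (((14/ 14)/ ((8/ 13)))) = 1/ 13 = 0.08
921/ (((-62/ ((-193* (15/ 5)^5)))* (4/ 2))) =43193979/ 124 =348338.54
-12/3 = -4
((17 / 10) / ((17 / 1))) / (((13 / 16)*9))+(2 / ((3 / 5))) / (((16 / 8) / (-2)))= -1942 / 585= -3.32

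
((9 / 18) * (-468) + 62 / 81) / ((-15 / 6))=37784 / 405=93.29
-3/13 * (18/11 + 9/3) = -153/143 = -1.07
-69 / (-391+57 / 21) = 161 / 906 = 0.18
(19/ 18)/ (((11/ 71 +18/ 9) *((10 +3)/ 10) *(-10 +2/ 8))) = -26980/ 698139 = -0.04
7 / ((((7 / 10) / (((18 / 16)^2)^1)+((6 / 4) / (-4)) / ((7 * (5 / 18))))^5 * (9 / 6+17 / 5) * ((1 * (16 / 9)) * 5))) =9644278287514752 / 364007458703857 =26.49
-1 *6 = -6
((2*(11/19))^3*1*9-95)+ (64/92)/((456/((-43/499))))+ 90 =2118749401/236162229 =8.97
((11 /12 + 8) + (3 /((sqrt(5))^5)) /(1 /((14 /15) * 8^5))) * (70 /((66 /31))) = 116095 /396 + 99549184 * sqrt(5) /4125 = 54256.50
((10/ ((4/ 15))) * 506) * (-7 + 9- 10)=-151800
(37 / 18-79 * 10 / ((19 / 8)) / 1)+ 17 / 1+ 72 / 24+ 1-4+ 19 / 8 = -425723 / 1368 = -311.20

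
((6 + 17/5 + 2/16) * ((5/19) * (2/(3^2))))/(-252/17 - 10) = -2159/96216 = -0.02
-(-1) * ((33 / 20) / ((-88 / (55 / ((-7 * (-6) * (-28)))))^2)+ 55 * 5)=32453836855 / 118013952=275.00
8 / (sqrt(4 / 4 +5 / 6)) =8 * sqrt(66) / 11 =5.91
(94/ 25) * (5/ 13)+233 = 15239/ 65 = 234.45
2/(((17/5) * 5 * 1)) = 2/17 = 0.12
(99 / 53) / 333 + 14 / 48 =13991 / 47064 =0.30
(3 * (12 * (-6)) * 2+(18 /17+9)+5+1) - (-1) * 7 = -6952 /17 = -408.94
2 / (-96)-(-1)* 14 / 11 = 661 / 528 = 1.25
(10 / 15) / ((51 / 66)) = 44 / 51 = 0.86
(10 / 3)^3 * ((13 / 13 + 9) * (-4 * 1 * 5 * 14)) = -2800000 / 27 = -103703.70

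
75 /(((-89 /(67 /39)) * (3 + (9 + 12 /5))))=-8375 /83304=-0.10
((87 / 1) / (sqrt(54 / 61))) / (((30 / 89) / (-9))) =-2581 *sqrt(366) / 20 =-2468.87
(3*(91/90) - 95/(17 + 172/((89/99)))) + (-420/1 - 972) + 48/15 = -771058643/556230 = -1386.22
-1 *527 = -527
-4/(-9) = 4/9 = 0.44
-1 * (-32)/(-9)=-32/9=-3.56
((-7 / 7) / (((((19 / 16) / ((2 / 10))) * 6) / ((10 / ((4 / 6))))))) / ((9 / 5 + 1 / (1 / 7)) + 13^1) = -40 / 2071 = -0.02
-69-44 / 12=-218 / 3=-72.67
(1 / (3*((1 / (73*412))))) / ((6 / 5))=75190 / 9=8354.44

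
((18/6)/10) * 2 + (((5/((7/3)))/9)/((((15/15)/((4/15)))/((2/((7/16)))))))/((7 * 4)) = 9421/15435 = 0.61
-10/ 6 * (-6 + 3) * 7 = 35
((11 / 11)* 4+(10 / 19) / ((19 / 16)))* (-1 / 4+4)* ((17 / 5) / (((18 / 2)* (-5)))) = -6817 / 5415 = -1.26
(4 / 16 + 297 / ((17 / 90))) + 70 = 111697 / 68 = 1642.60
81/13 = 6.23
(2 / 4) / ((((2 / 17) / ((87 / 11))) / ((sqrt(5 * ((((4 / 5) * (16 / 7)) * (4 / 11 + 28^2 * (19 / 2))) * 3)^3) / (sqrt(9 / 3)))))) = 93064264704 * sqrt(1577191) / 326095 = 358410690.91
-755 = -755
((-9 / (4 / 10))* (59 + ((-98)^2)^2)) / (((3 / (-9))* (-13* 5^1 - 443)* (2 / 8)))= -12451978125 / 254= -49023535.93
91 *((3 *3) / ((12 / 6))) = 409.50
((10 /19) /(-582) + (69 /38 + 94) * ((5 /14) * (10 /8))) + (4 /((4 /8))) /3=9379681 /206416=45.44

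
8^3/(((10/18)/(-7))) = -32256/5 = -6451.20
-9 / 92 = -0.10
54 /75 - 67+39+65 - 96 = -1457 /25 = -58.28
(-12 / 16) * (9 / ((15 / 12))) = -5.40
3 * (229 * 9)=6183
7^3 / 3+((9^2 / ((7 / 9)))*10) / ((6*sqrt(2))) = 343 / 3+1215*sqrt(2) / 14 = 237.07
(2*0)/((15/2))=0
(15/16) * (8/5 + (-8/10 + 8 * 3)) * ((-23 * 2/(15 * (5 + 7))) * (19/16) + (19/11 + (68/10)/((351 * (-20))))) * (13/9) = 136240133/2851200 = 47.78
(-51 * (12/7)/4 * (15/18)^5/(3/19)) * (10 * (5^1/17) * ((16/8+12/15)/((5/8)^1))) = -59375/81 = -733.02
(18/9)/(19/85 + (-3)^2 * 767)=85/293387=0.00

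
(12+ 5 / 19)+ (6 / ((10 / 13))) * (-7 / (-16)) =23827 / 1520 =15.68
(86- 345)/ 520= -259/ 520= -0.50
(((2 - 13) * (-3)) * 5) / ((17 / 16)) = 2640 / 17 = 155.29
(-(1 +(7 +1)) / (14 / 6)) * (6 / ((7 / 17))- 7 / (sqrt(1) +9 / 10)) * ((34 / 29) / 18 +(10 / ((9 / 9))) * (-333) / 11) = 3774688392 / 296989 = 12709.86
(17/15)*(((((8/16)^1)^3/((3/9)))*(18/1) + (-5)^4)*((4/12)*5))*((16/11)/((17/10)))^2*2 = 32345600/18513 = 1747.18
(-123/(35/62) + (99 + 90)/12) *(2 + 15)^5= -40180533243/140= -287003808.88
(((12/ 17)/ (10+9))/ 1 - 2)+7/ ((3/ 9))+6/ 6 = 20.04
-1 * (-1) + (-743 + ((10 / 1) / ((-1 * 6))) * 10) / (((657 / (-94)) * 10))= 116968 / 9855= 11.87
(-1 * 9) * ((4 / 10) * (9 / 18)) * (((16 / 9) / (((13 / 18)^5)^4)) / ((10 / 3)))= -305957669193505876186497024 / 475124094372019985970025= -643.95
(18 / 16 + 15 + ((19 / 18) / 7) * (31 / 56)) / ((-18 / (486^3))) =-20259770949 / 196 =-103366178.31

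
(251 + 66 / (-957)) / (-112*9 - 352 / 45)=-327465 / 1325648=-0.25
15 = 15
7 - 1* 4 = 3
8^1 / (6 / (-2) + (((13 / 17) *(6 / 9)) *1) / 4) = -816 / 293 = -2.78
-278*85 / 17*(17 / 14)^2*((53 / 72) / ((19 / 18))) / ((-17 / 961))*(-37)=-22265615615 / 7448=-2989475.78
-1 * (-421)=421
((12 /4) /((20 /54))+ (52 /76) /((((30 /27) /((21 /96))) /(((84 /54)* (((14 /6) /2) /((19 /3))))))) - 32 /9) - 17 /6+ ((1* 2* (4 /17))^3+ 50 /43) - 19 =-3510596912399 /219641757120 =-15.98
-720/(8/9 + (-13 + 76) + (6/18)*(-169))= -1620/17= -95.29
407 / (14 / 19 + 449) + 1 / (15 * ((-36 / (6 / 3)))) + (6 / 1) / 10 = 692731 / 461430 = 1.50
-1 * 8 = -8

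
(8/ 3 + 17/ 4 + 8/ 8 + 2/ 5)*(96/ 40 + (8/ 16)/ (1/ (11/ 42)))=530437/ 25200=21.05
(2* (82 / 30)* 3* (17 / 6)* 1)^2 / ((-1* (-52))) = 485809 / 11700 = 41.52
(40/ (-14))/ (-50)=2/ 35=0.06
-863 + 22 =-841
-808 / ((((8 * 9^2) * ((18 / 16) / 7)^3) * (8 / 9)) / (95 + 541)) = -470036224 / 2187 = -214922.83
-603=-603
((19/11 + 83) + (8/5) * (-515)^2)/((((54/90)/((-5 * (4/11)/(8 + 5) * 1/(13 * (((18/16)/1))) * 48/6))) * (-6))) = 14940454400/1656369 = 9020.00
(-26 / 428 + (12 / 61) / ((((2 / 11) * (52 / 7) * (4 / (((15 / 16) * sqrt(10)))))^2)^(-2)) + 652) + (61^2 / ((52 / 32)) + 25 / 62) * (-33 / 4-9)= -12124852462607057315216297 / 312072382592845875000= -38852.69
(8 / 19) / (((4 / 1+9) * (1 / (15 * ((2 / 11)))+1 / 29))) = 6960 / 86203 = 0.08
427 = 427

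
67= 67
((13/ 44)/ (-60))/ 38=-13/ 100320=-0.00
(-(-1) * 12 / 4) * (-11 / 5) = -33 / 5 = -6.60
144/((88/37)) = 666/11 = 60.55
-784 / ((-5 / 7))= 5488 / 5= 1097.60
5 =5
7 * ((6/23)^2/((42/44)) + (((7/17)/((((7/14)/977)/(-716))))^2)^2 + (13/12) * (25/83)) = 33927787339866177908588451202277107/44005878564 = 770983069694274174032337.60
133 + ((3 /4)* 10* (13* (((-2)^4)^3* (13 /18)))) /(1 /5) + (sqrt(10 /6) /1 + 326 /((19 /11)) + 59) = sqrt(15) /3 + 82223302 /57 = 1442515.36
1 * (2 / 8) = 1 / 4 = 0.25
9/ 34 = 0.26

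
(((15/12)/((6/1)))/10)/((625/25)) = 1/1200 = 0.00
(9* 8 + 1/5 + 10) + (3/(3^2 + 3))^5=420869/5120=82.20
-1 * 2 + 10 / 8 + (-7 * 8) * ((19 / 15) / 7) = -653 / 60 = -10.88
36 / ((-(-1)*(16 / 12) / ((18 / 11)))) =486 / 11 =44.18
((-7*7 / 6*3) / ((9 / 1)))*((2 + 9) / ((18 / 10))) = -2695 / 162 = -16.64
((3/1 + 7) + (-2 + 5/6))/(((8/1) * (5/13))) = 2.87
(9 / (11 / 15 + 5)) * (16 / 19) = 1080 / 817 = 1.32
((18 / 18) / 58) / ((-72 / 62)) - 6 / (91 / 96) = -6.34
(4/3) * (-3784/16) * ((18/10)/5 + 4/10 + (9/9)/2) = -9933/25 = -397.32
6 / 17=0.35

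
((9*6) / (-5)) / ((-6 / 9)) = 81 / 5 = 16.20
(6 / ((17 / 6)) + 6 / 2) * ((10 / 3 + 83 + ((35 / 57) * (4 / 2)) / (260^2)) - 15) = 797098843 / 2183480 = 365.06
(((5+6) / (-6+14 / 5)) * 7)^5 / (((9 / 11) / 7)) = -651319937778125 / 9437184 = -69016344.05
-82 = -82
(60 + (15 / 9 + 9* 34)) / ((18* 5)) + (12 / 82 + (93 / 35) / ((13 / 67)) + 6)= 23.93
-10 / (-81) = 10 / 81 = 0.12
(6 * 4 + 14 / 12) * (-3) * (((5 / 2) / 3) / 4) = -755 / 48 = -15.73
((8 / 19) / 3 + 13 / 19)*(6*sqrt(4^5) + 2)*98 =893564 / 57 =15676.56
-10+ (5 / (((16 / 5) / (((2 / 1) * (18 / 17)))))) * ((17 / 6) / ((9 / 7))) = -2.71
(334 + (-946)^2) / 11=895250 / 11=81386.36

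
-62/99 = -0.63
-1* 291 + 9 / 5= -1446 / 5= -289.20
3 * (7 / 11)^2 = 147 / 121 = 1.21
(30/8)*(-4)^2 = 60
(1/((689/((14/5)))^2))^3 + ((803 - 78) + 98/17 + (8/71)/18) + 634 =24782488406102178479559396443/18158716026068313477234375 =1364.77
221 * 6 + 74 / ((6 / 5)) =4163 / 3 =1387.67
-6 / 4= -3 / 2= -1.50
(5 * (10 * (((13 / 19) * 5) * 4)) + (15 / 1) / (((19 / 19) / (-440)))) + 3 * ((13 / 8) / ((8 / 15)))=-7182485 / 1216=-5906.65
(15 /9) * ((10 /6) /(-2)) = -25 /18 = -1.39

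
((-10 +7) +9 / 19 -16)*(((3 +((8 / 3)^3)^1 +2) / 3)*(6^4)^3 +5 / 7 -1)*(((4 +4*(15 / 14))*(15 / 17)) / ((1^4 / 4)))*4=-596367825856788480 / 15827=-37680408533315.76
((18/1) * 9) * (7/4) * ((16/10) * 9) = 20412/5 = 4082.40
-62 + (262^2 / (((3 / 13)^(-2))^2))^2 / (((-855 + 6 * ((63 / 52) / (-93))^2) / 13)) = -29250036982201310 / 45828952296049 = -638.24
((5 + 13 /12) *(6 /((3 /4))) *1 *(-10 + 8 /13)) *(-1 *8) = 142496 /39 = 3653.74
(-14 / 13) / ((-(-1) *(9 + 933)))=-7 / 6123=-0.00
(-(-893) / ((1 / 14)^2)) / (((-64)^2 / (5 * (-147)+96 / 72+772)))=5032055 / 3072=1638.04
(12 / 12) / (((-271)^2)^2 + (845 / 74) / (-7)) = 518 / 2793874688313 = 0.00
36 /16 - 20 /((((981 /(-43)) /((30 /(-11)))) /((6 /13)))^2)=2127423121 /971818276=2.19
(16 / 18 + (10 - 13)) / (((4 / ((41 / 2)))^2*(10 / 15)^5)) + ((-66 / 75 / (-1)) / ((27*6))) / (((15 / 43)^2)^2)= -88327638016697 / 209952000000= -420.70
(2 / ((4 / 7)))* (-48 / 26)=-6.46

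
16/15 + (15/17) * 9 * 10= 20522/255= 80.48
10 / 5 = 2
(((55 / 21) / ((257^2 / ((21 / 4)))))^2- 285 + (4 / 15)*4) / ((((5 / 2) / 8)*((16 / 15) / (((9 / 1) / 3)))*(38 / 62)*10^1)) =-1455088685016543 / 3489976320800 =-416.93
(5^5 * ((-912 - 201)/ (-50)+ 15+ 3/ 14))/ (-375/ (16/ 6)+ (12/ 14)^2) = -15302000/ 18279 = -837.14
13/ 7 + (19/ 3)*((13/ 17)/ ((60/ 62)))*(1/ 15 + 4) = 3567889/ 160650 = 22.21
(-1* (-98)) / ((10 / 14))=686 / 5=137.20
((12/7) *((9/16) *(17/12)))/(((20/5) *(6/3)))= 153/896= 0.17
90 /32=45 /16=2.81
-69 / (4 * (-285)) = 23 / 380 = 0.06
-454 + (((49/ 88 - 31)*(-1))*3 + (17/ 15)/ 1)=-477229/ 1320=-361.54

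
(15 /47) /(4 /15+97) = 225 /68573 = 0.00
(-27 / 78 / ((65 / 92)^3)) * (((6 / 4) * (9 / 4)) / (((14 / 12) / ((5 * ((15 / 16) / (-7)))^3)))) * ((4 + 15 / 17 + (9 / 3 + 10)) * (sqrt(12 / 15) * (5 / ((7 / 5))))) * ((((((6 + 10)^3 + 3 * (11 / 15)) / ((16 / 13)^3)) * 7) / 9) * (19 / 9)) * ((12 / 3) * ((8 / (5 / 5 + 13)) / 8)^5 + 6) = 1054733.10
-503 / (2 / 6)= -1509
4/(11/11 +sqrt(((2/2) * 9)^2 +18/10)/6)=-40/13 +4 * sqrt(230)/13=1.59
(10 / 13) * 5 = 50 / 13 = 3.85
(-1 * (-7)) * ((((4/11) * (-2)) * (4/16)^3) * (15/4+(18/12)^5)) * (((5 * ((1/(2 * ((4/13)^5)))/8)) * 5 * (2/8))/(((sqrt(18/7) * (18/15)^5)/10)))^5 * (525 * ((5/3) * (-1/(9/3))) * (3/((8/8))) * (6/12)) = 211874572531368693224223836786931087772245518863201141357421875 * sqrt(14)/356349292791741742408827428652584396551008288768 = 2224676954374858.92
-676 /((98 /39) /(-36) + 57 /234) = -237276 /61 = -3889.77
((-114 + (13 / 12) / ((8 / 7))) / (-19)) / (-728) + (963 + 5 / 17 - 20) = 21293570891 / 22573824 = 943.29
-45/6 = -15/2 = -7.50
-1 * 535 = -535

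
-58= -58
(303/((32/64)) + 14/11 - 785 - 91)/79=-2956/869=-3.40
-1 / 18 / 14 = -1 / 252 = -0.00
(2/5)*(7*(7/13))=98/65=1.51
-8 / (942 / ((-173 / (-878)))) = -346 / 206769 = -0.00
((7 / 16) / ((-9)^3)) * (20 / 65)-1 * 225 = -8529307 / 37908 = -225.00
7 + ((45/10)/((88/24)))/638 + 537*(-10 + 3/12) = -18347677/3509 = -5228.75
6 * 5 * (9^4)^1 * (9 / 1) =1771470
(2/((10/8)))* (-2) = -16/5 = -3.20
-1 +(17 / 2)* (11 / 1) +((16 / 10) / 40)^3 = 2890627 / 31250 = 92.50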